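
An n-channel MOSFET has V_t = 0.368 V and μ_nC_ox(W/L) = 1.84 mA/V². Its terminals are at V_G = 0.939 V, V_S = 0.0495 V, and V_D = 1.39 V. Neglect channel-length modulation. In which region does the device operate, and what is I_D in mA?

V_GS = V_G − V_S = 0.939 − 0.0495 = 0.889 V; V_DS = V_D − V_S = 1.39 − 0.0495 = 1.34 V.
V_ov = V_GS − V_t = 0.889 − 0.368 = 0.521 V.
Since V_DS = 1.34 V ≥ V_ov = 0.521 V, the device is in saturation.
I_D = ½ k_n V_ov² = 0.5 × 1.84 × 0.521² = 0.25 mA.

Saturation; I_D = 0.250 mA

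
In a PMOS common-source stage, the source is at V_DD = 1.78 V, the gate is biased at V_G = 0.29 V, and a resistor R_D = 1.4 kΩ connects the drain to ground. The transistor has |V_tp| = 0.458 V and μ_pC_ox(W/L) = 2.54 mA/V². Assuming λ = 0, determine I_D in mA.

I_D = 0.941 mA

V_SG = V_DD − V_G = 1.78 − 0.29 = 1.49 V, so V_ov = 1.49 − 0.458 = 1.03 V.
Assume saturation: I_D = ½ k_p V_ov² = 0.5 × 2.54 × 1.03² = 1.35 mA, giving V_SD = V_DD − I_D R_D = 1.78 − 1.35 × 1.4 = -0.114 V.
But -0.114 V < V_ov = 1.03 V, so the device is actually in triode.
In triode I_D = k_p[V_ov V_SD − ½ V_SD²] and I_D = (V_DD − V_SD)/R_D. Equating: 1.78 V_SD² − 4.67 V_SD + 1.78 = 0, giving V_SD = 0.463 V (the root below V_ov).
I_D = (1.78 − 0.463) / 1.4 = 0.941 mA.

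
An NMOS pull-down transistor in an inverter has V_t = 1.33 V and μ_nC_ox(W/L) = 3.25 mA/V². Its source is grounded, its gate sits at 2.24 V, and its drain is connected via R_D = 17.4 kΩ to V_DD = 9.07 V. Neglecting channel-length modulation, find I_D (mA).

I_D = 0.510 mA

V_GS = V_G = 2.24 V, so V_ov = 2.24 − 1.33 = 0.91 V.
Assume saturation: I_D = ½ k_n V_ov² = 0.5 × 3.25 × 0.91² = 1.35 mA, giving V_DS = V_DD − I_D R_D = 9.07 − 1.35 × 17.4 = -14.3 V.
But -14.3 V < V_ov = 0.91 V, so the device is actually in triode.
In triode I_D = k_n[V_ov V_DS − ½ V_DS²] and I_D = (V_DD − V_DS)/R_D. Equating: 28.3 V_DS² − 52.46 V_DS + 9.07 = 0, giving V_DS = 0.193 V (the root below V_ov).
I_D = (9.07 − 0.193) / 17.4 = 0.51 mA.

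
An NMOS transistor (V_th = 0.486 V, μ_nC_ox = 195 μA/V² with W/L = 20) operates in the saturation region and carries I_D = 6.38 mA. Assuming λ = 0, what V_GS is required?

V_GS = 2.29 V

k_n = μ_nC_ox · (W/L) = 3.9 mA/V².
In saturation I_D = ½ k_n (V_GS − V_th)², so V_GS − V_th = √(2 I_D / k_n) = √(2 × 6.38 / 3.9) = 1.81 V.
V_GS = 0.486 + 1.81 = 2.29 V.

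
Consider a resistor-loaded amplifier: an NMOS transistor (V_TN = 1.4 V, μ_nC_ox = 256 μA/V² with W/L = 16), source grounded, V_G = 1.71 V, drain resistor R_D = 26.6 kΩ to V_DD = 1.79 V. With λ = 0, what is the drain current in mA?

V_GS = V_G = 1.71 V, so V_ov = 1.71 − 1.4 = 0.31 V.
k_n = μ_nC_ox · (W/L) = 4.096 mA/V².
Assume saturation: I_D = ½ k_n V_ov² = 0.5 × 4.096 × 0.31² = 0.197 mA, giving V_DS = V_DD − I_D R_D = 1.79 − 0.197 × 26.6 = -3.45 V.
But -3.45 V < V_ov = 0.31 V, so the device is actually in triode.
In triode I_D = k_n[V_ov V_DS − ½ V_DS²] and I_D = (V_DD − V_DS)/R_D. Equating: 54.5 V_DS² − 34.78 V_DS + 1.79 = 0, giving V_DS = 0.0565 V (the root below V_ov).
I_D = (1.79 − 0.0565) / 26.6 = 0.0652 mA.

I_D = 0.0652 mA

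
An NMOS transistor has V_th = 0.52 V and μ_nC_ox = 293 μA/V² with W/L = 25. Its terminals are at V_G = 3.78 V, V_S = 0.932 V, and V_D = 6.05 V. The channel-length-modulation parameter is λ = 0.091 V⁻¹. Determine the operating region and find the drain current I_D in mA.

Saturation; I_D = 29.1 mA

V_GS = V_G − V_S = 3.78 − 0.932 = 2.85 V; V_DS = V_D − V_S = 6.05 − 0.932 = 5.12 V.
k_n = μ_nC_ox · (W/L) = 7.325 mA/V².
V_ov = V_GS − V_th = 2.85 − 0.52 = 2.33 V.
Since V_DS = 5.12 V ≥ V_ov = 2.33 V, the device is in saturation.
I_D = ½ k_n V_ov² (1 + λ V_DS) = 0.5 × 7.325 × 2.33² × (1 + 0.091 × 5.12) = 29.1 mA.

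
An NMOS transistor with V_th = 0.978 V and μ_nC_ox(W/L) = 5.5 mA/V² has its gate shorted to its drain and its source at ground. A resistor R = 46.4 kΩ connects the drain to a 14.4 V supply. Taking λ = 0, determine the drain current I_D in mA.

I_D = 0.282 mA

With gate tied to drain, V_GS = V_DS ≥ V_GS − V_th, so the device is in saturation.
KCL at the drain: ½ k_n (V_GS − V_th)² = (V_DD − V_GS)/R.
Let x = V_GS − 0.978. Then 128 x² + x − 13.42 = 0, giving x = 0.32 V (positive root), so V_GS = 1.3 V.
I_D = (V_DD − V_GS)/R = (14.4 − 1.3) / 46.4 = 0.282 mA.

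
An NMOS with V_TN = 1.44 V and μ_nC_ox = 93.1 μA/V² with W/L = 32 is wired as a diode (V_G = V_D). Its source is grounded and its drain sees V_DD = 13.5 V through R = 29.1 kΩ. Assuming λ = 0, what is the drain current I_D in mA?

With gate tied to drain, V_GS = V_DS ≥ V_GS − V_TN, so the device is in saturation.
k_n = μ_nC_ox · (W/L) = 2.979 mA/V².
KCL at the drain: ½ k_n (V_GS − V_TN)² = (V_DD − V_GS)/R.
Let x = V_GS − 1.44. Then 43.3 x² + x − 12.06 = 0, giving x = 0.516 V (positive root), so V_GS = 1.96 V.
I_D = (V_DD − V_GS)/R = (13.5 − 1.96) / 29.1 = 0.397 mA.

I_D = 0.397 mA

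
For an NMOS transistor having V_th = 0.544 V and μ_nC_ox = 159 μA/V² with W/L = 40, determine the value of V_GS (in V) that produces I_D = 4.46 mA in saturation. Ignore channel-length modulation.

V_GS = 1.73 V

k_n = μ_nC_ox · (W/L) = 6.36 mA/V².
In saturation I_D = ½ k_n (V_GS − V_th)², so V_GS − V_th = √(2 I_D / k_n) = √(2 × 4.46 / 6.36) = 1.18 V.
V_GS = 0.544 + 1.18 = 1.73 V.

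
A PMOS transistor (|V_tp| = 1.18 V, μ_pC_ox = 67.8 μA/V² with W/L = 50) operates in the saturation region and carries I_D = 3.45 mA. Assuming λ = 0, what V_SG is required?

V_SG = 2.61 V

k_p = μ_pC_ox · (W/L) = 3.39 mA/V².
In saturation I_D = ½ k_p (V_SG − |V_tp|)², so V_SG − |V_tp| = √(2 I_D / k_p) = √(2 × 3.45 / 3.39) = 1.43 V.
V_SG = 1.18 + 1.43 = 2.61 V.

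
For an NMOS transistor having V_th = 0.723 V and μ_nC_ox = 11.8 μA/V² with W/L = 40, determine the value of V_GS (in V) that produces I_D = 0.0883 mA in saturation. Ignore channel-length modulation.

k_n = μ_nC_ox · (W/L) = 0.472 mA/V².
In saturation I_D = ½ k_n (V_GS − V_th)², so V_GS − V_th = √(2 I_D / k_n) = √(2 × 0.0883 / 0.472) = 0.612 V.
V_GS = 0.723 + 0.612 = 1.33 V.

V_GS = 1.33 V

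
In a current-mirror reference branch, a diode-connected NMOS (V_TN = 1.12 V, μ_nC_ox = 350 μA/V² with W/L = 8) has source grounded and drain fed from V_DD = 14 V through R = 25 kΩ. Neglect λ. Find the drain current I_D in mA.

I_D = 0.491 mA

With gate tied to drain, V_GS = V_DS ≥ V_GS − V_TN, so the device is in saturation.
k_n = μ_nC_ox · (W/L) = 2.8 mA/V².
KCL at the drain: ½ k_n (V_GS − V_TN)² = (V_DD − V_GS)/R.
Let x = V_GS − 1.12. Then 35 x² + x − 12.88 = 0, giving x = 0.593 V (positive root), so V_GS = 1.71 V.
I_D = (V_DD − V_GS)/R = (14 − 1.71) / 25 = 0.491 mA.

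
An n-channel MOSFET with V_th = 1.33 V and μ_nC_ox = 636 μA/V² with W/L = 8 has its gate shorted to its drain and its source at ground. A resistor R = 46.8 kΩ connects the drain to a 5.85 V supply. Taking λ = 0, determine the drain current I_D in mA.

I_D = 0.0925 mA

With gate tied to drain, V_GS = V_DS ≥ V_GS − V_th, so the device is in saturation.
k_n = μ_nC_ox · (W/L) = 5.088 mA/V².
KCL at the drain: ½ k_n (V_GS − V_th)² = (V_DD − V_GS)/R.
Let x = V_GS − 1.33. Then 119 x² + x − 4.52 = 0, giving x = 0.191 V (positive root), so V_GS = 1.52 V.
I_D = (V_DD − V_GS)/R = (5.85 − 1.52) / 46.8 = 0.0925 mA.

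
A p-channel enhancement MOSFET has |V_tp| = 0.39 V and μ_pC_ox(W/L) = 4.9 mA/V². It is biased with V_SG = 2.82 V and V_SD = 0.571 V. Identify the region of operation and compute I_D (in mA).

V_ov = V_SG − |V_tp| = 2.82 − 0.39 = 2.43 V.
Since V_SD = 0.571 V < V_ov = 2.43 V, the device is in the triode region.
I_D = k_p [V_ov · V_SD − ½ V_SD²] = 4.9 × [2.43 × 0.571 − 0.5 × 0.571²] = 6 mA.

Triode; I_D = 6.00 mA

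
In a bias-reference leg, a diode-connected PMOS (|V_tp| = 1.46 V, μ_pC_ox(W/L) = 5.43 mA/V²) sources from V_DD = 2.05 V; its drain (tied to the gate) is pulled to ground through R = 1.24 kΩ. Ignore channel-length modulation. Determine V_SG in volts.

With gate tied to drain, V_SG = V_SD ≥ V_SG − |V_tp|, so the device is in saturation.
KCL at the drain: ½ k_p (V_SG − |V_tp|)² = (V_DD − V_SG)/R.
Let x = V_SG − 1.46. Then 3.37 x² + x − 0.59 = 0, giving x = 0.296 V (positive root), so V_SG = 1.76 V.
I_D = (V_DD − V_SG)/R = (2.05 − 1.76) / 1.24 = 0.237 mA.

V_SG = 1.76 V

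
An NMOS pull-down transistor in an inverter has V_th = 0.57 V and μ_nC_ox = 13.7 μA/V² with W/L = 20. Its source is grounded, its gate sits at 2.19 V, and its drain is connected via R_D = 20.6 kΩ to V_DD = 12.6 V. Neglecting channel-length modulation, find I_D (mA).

I_D = 0.360 mA

V_GS = V_G = 2.19 V, so V_ov = 2.19 − 0.57 = 1.62 V.
k_n = μ_nC_ox · (W/L) = 0.274 mA/V².
Assume saturation: I_D = ½ k_n V_ov² = 0.5 × 0.274 × 1.62² = 0.36 mA, giving V_DS = V_DD − I_D R_D = 12.6 − 0.36 × 20.6 = 5.19 V.
V_DS = 5.19 V ≥ V_ov = 1.62 V, confirming saturation.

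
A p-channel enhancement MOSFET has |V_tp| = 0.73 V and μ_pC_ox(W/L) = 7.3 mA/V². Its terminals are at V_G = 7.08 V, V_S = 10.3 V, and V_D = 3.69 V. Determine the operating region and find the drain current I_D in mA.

V_SG = V_S − V_G = 10.3 − 7.08 = 3.22 V; V_SD = V_S − V_D = 10.3 − 3.69 = 6.61 V.
V_ov = V_SG − |V_tp| = 3.22 − 0.73 = 2.49 V.
Since V_SD = 6.61 V ≥ V_ov = 2.49 V, the device is in saturation.
I_D = ½ k_p V_ov² = 0.5 × 7.3 × 2.49² = 22.6 mA.

Saturation; I_D = 22.6 mA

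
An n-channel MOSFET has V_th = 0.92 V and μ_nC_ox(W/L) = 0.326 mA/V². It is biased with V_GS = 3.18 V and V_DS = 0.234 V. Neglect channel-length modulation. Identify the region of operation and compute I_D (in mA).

V_ov = V_GS − V_th = 3.18 − 0.92 = 2.26 V.
Since V_DS = 0.234 V < V_ov = 2.26 V, the device is in the triode region.
I_D = k_n [V_ov · V_DS − ½ V_DS²] = 0.326 × [2.26 × 0.234 − 0.5 × 0.234²] = 0.163 mA.

Triode; I_D = 0.163 mA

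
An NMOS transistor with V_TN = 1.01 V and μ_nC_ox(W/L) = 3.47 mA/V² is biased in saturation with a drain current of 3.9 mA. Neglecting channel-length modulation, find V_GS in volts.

V_GS = 2.51 V

In saturation I_D = ½ k_n (V_GS − V_TN)², so V_GS − V_TN = √(2 I_D / k_n) = √(2 × 3.9 / 3.47) = 1.5 V.
V_GS = 1.01 + 1.5 = 2.51 V.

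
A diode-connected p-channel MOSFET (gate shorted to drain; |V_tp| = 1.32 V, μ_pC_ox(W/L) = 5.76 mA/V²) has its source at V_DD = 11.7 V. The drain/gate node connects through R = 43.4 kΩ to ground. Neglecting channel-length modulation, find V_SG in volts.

With gate tied to drain, V_SG = V_SD ≥ V_SG − |V_tp|, so the device is in saturation.
KCL at the drain: ½ k_p (V_SG − |V_tp|)² = (V_DD − V_SG)/R.
Let x = V_SG − 1.32. Then 125 x² + x − 10.38 = 0, giving x = 0.284 V (positive root), so V_SG = 1.6 V.
I_D = (V_DD − V_SG)/R = (11.7 − 1.6) / 43.4 = 0.233 mA.

V_SG = 1.60 V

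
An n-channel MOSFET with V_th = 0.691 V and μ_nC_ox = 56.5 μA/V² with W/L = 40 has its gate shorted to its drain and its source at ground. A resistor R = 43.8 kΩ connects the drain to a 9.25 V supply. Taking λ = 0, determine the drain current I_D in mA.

I_D = 0.186 mA

With gate tied to drain, V_GS = V_DS ≥ V_GS − V_th, so the device is in saturation.
k_n = μ_nC_ox · (W/L) = 2.26 mA/V².
KCL at the drain: ½ k_n (V_GS − V_th)² = (V_DD − V_GS)/R.
Let x = V_GS − 0.691. Then 49.5 x² + x − 8.559 = 0, giving x = 0.406 V (positive root), so V_GS = 1.1 V.
I_D = (V_DD − V_GS)/R = (9.25 − 1.1) / 43.8 = 0.186 mA.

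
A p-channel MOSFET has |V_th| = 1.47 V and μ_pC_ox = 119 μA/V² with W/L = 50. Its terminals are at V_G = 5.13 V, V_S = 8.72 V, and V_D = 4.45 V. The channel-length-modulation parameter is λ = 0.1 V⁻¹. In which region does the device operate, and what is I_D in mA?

V_SG = V_S − V_G = 8.72 − 5.13 = 3.59 V; V_SD = V_S − V_D = 8.72 − 4.45 = 4.27 V.
k_p = μ_pC_ox · (W/L) = 5.95 mA/V².
V_ov = V_SG − |V_th| = 3.59 − 1.47 = 2.12 V.
Since V_SD = 4.27 V ≥ V_ov = 2.12 V, the device is in saturation.
I_D = ½ k_p V_ov² (1 + λ V_SD) = 0.5 × 5.95 × 2.12² × (1 + 0.1 × 4.27) = 19.1 mA.

Saturation; I_D = 19.1 mA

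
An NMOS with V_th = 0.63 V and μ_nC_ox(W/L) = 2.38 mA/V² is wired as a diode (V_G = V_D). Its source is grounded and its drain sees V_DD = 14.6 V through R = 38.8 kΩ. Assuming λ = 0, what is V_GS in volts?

V_GS = 1.17 V

With gate tied to drain, V_GS = V_DS ≥ V_GS − V_th, so the device is in saturation.
KCL at the drain: ½ k_n (V_GS − V_th)² = (V_DD − V_GS)/R.
Let x = V_GS − 0.63. Then 46.2 x² + x − 13.97 = 0, giving x = 0.539 V (positive root), so V_GS = 1.17 V.
I_D = (V_DD − V_GS)/R = (14.6 − 1.17) / 38.8 = 0.346 mA.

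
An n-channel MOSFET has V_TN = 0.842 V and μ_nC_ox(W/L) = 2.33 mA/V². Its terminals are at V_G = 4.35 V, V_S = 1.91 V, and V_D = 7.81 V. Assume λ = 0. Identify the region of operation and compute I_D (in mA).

V_GS = V_G − V_S = 4.35 − 1.91 = 2.44 V; V_DS = V_D − V_S = 7.81 − 1.91 = 5.9 V.
V_ov = V_GS − V_TN = 2.44 − 0.842 = 1.6 V.
Since V_DS = 5.9 V ≥ V_ov = 1.6 V, the device is in saturation.
I_D = ½ k_n V_ov² = 0.5 × 2.33 × 1.6² = 2.97 mA.

Saturation; I_D = 2.97 mA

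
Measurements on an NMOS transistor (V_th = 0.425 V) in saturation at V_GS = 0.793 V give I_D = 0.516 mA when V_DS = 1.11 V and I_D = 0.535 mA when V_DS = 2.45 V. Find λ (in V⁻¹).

λ = 0.0283 V⁻¹

With V_GS fixed, I_D ∝ (1 + λ V_DS) in saturation, so I_D2/I_D1 = (1 + λ V_DS2)/(1 + λ V_DS1).
0.535/0.516 = 1.037 = (1 + 2.45 λ)/(1 + 1.11 λ).
Solving: λ (I_D1 V_DS2 − I_D2 V_DS1) = I_D2 − I_D1, so λ = (0.535 − 0.516) / (0.516 × 2.45 − 0.535 × 1.11) = 0.019 / 0.67 = 0.0283 V⁻¹.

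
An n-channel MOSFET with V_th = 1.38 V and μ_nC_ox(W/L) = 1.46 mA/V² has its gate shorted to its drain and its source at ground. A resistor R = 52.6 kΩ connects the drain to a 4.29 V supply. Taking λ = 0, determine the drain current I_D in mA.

With gate tied to drain, V_GS = V_DS ≥ V_GS − V_th, so the device is in saturation.
KCL at the drain: ½ k_n (V_GS − V_th)² = (V_DD − V_GS)/R.
Let x = V_GS − 1.38. Then 38.4 x² + x − 2.91 = 0, giving x = 0.263 V (positive root), so V_GS = 1.64 V.
I_D = (V_DD − V_GS)/R = (4.29 − 1.64) / 52.6 = 0.0503 mA.

I_D = 0.0503 mA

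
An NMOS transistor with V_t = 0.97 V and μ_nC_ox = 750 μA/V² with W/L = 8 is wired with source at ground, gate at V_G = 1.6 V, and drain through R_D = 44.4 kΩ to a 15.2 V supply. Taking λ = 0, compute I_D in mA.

I_D = 0.340 mA

V_GS = V_G = 1.6 V, so V_ov = 1.6 − 0.97 = 0.63 V.
k_n = μ_nC_ox · (W/L) = 6 mA/V².
Assume saturation: I_D = ½ k_n V_ov² = 0.5 × 6 × 0.63² = 1.19 mA, giving V_DS = V_DD − I_D R_D = 15.2 − 1.19 × 44.4 = -37.7 V.
But -37.7 V < V_ov = 0.63 V, so the device is actually in triode.
In triode I_D = k_n[V_ov V_DS − ½ V_DS²] and I_D = (V_DD − V_DS)/R_D. Equating: 133 V_DS² − 168.8 V_DS + 15.2 = 0, giving V_DS = 0.0975 V (the root below V_ov).
I_D = (15.2 − 0.0975) / 44.4 = 0.34 mA.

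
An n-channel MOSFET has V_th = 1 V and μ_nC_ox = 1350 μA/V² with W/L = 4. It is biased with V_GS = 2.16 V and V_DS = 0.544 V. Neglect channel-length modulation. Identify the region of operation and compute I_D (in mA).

Triode; I_D = 2.61 mA

k_n = μ_nC_ox · (W/L) = 5.4 mA/V².
V_ov = V_GS − V_th = 2.16 − 1 = 1.16 V.
Since V_DS = 0.544 V < V_ov = 1.16 V, the device is in the triode region.
I_D = k_n [V_ov · V_DS − ½ V_DS²] = 5.4 × [1.16 × 0.544 − 0.5 × 0.544²] = 2.61 mA.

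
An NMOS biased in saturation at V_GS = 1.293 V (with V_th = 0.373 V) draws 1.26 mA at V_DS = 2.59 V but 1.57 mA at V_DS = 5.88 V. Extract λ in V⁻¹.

λ = 0.0927 V⁻¹

With V_GS fixed, I_D ∝ (1 + λ V_DS) in saturation, so I_D2/I_D1 = (1 + λ V_DS2)/(1 + λ V_DS1).
1.57/1.26 = 1.246 = (1 + 5.88 λ)/(1 + 2.59 λ).
Solving: λ (I_D1 V_DS2 − I_D2 V_DS1) = I_D2 − I_D1, so λ = (1.57 − 1.26) / (1.26 × 5.88 − 1.57 × 2.59) = 0.31 / 3.34 = 0.0927 V⁻¹.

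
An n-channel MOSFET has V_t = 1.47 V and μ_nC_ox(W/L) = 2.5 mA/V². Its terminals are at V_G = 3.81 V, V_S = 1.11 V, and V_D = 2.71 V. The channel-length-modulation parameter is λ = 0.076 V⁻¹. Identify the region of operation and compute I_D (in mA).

Saturation; I_D = 2.12 mA

V_GS = V_G − V_S = 3.81 − 1.11 = 2.7 V; V_DS = V_D − V_S = 2.71 − 1.11 = 1.6 V.
V_ov = V_GS − V_t = 2.7 − 1.47 = 1.23 V.
Since V_DS = 1.6 V ≥ V_ov = 1.23 V, the device is in saturation.
I_D = ½ k_n V_ov² (1 + λ V_DS) = 0.5 × 2.5 × 1.23² × (1 + 0.076 × 1.6) = 2.12 mA.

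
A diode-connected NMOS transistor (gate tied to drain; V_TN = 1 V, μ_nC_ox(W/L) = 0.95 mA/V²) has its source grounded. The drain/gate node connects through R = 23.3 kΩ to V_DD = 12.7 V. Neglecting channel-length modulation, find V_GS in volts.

With gate tied to drain, V_GS = V_DS ≥ V_GS − V_TN, so the device is in saturation.
KCL at the drain: ½ k_n (V_GS − V_TN)² = (V_DD − V_GS)/R.
Let x = V_GS − 1. Then 11.1 x² + x − 11.7 = 0, giving x = 0.984 V (positive root), so V_GS = 1.98 V.
I_D = (V_DD − V_GS)/R = (12.7 − 1.98) / 23.3 = 0.46 mA.

V_GS = 1.98 V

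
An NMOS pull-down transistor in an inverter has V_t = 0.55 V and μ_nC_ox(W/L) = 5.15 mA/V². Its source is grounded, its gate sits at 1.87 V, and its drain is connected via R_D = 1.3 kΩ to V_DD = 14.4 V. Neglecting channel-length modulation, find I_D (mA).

I_D = 4.49 mA

V_GS = V_G = 1.87 V, so V_ov = 1.87 − 0.55 = 1.32 V.
Assume saturation: I_D = ½ k_n V_ov² = 0.5 × 5.15 × 1.32² = 4.49 mA, giving V_DS = V_DD − I_D R_D = 14.4 − 4.49 × 1.3 = 8.57 V.
V_DS = 8.57 V ≥ V_ov = 1.32 V, confirming saturation.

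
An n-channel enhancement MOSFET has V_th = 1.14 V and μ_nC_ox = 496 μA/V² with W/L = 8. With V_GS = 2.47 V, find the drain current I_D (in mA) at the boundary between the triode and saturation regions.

I_D = 3.51 mA

At the boundary V_DS = V_ov = V_GS − V_th = 2.47 − 1.14 = 1.33 V.
k_n = μ_nC_ox · (W/L) = 3.968 mA/V².
I_D = ½ k_n V_ov² = 0.5 × 3.968 × 1.33² = 3.51 mA.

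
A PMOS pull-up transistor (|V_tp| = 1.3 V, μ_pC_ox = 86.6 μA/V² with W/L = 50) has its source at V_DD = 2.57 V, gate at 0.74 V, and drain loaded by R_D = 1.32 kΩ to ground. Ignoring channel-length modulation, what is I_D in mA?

V_SG = V_DD − V_G = 2.57 − 0.74 = 1.83 V, so V_ov = 1.83 − 1.3 = 0.53 V.
k_p = μ_pC_ox · (W/L) = 4.33 mA/V².
Assume saturation: I_D = ½ k_p V_ov² = 0.5 × 4.33 × 0.53² = 0.608 mA, giving V_SD = V_DD − I_D R_D = 2.57 − 0.608 × 1.32 = 1.77 V.
V_SD = 1.77 V ≥ V_ov = 0.53 V, confirming saturation.

I_D = 0.608 mA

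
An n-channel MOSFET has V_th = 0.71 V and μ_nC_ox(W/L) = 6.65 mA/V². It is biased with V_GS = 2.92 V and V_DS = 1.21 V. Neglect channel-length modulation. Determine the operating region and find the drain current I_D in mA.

V_ov = V_GS − V_th = 2.92 − 0.71 = 2.21 V.
Since V_DS = 1.21 V < V_ov = 2.21 V, the device is in the triode region.
I_D = k_n [V_ov · V_DS − ½ V_DS²] = 6.65 × [2.21 × 1.21 − 0.5 × 1.21²] = 12.9 mA.

Triode; I_D = 12.9 mA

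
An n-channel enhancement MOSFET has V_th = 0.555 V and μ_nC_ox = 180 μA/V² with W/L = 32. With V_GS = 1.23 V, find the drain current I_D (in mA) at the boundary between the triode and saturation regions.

At the boundary V_DS = V_ov = V_GS − V_th = 1.23 − 0.555 = 0.675 V.
k_n = μ_nC_ox · (W/L) = 5.76 mA/V².
I_D = ½ k_n V_ov² = 0.5 × 5.76 × 0.675² = 1.31 mA.

I_D = 1.31 mA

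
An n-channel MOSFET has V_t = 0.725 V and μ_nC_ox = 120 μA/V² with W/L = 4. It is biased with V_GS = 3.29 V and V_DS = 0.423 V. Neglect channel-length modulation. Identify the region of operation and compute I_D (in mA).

Triode; I_D = 0.478 mA

k_n = μ_nC_ox · (W/L) = 0.48 mA/V².
V_ov = V_GS − V_t = 3.29 − 0.725 = 2.56 V.
Since V_DS = 0.423 V < V_ov = 2.56 V, the device is in the triode region.
I_D = k_n [V_ov · V_DS − ½ V_DS²] = 0.48 × [2.56 × 0.423 − 0.5 × 0.423²] = 0.478 mA.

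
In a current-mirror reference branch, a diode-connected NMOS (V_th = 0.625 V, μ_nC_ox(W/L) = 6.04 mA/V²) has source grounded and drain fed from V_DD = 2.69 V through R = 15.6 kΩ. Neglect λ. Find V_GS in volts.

V_GS = 0.824 V

With gate tied to drain, V_GS = V_DS ≥ V_GS − V_th, so the device is in saturation.
KCL at the drain: ½ k_n (V_GS − V_th)² = (V_DD − V_GS)/R.
Let x = V_GS − 0.625. Then 47.1 x² + x − 2.065 = 0, giving x = 0.199 V (positive root), so V_GS = 0.824 V.
I_D = (V_DD − V_GS)/R = (2.69 − 0.824) / 15.6 = 0.12 mA.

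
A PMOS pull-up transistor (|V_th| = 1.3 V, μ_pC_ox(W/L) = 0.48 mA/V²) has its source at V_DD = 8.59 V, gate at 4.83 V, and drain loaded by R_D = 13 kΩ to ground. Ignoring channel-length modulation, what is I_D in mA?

V_SG = V_DD − V_G = 8.59 − 4.83 = 3.76 V, so V_ov = 3.76 − 1.3 = 2.46 V.
Assume saturation: I_D = ½ k_p V_ov² = 0.5 × 0.48 × 2.46² = 1.45 mA, giving V_SD = V_DD − I_D R_D = 8.59 − 1.45 × 13 = -10.3 V.
But -10.3 V < V_ov = 2.46 V, so the device is actually in triode.
In triode I_D = k_p[V_ov V_SD − ½ V_SD²] and I_D = (V_DD − V_SD)/R_D. Equating: 3.12 V_SD² − 16.35 V_SD + 8.59 = 0, giving V_SD = 0.592 V (the root below V_ov).
I_D = (8.59 − 0.592) / 13 = 0.615 mA.

I_D = 0.615 mA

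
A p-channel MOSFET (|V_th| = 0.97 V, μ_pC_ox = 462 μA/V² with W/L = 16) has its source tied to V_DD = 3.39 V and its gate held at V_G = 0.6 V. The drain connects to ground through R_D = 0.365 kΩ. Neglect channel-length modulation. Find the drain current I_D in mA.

V_SG = V_DD − V_G = 3.39 − 0.6 = 2.79 V, so V_ov = 2.79 − 0.97 = 1.82 V.
k_p = μ_pC_ox · (W/L) = 7.392 mA/V².
Assume saturation: I_D = ½ k_p V_ov² = 0.5 × 7.392 × 1.82² = 12.2 mA, giving V_SD = V_DD − I_D R_D = 3.39 − 12.2 × 0.365 = -1.08 V.
But -1.08 V < V_ov = 1.82 V, so the device is actually in triode.
In triode I_D = k_p[V_ov V_SD − ½ V_SD²] and I_D = (V_DD − V_SD)/R_D. Equating: 1.35 V_SD² − 5.911 V_SD + 3.39 = 0, giving V_SD = 0.679 V (the root below V_ov).
I_D = (3.39 − 0.679) / 0.365 = 7.43 mA.

I_D = 7.43 mA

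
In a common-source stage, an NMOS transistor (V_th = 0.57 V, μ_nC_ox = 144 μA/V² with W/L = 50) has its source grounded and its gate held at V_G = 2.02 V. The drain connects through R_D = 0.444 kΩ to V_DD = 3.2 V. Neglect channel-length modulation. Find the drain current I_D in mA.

I_D = 5.60 mA

V_GS = V_G = 2.02 V, so V_ov = 2.02 − 0.57 = 1.45 V.
k_n = μ_nC_ox · (W/L) = 7.2 mA/V².
Assume saturation: I_D = ½ k_n V_ov² = 0.5 × 7.2 × 1.45² = 7.57 mA, giving V_DS = V_DD − I_D R_D = 3.2 − 7.57 × 0.444 = -0.161 V.
But -0.161 V < V_ov = 1.45 V, so the device is actually in triode.
In triode I_D = k_n[V_ov V_DS − ½ V_DS²] and I_D = (V_DD − V_DS)/R_D. Equating: 1.6 V_DS² − 5.635 V_DS + 3.2 = 0, giving V_DS = 0.711 V (the root below V_ov).
I_D = (3.2 − 0.711) / 0.444 = 5.6 mA.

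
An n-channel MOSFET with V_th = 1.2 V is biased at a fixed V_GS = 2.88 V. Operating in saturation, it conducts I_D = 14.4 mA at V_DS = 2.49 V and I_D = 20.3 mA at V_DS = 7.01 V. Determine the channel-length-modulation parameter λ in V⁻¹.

With V_GS fixed, I_D ∝ (1 + λ V_DS) in saturation, so I_D2/I_D1 = (1 + λ V_DS2)/(1 + λ V_DS1).
20.3/14.4 = 1.41 = (1 + 7.01 λ)/(1 + 2.49 λ).
Solving: λ (I_D1 V_DS2 − I_D2 V_DS1) = I_D2 − I_D1, so λ = (20.3 − 14.4) / (14.4 × 7.01 − 20.3 × 2.49) = 5.9 / 50.4 = 0.117 V⁻¹.

λ = 0.117 V⁻¹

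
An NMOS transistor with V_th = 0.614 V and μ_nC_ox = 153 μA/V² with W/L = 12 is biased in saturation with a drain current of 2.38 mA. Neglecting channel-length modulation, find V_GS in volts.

V_GS = 2.22 V

k_n = μ_nC_ox · (W/L) = 1.836 mA/V².
In saturation I_D = ½ k_n (V_GS − V_th)², so V_GS − V_th = √(2 I_D / k_n) = √(2 × 2.38 / 1.836) = 1.61 V.
V_GS = 0.614 + 1.61 = 2.22 V.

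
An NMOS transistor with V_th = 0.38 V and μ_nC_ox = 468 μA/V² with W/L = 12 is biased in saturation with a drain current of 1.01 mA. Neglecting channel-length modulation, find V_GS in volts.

V_GS = 0.980 V

k_n = μ_nC_ox · (W/L) = 5.616 mA/V².
In saturation I_D = ½ k_n (V_GS − V_th)², so V_GS − V_th = √(2 I_D / k_n) = √(2 × 1.01 / 5.616) = 0.6 V.
V_GS = 0.38 + 0.6 = 0.98 V.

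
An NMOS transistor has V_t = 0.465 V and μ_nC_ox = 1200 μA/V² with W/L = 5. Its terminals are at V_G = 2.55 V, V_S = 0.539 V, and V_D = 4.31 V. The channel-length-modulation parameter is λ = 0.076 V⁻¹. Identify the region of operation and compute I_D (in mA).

Saturation; I_D = 9.23 mA

V_GS = V_G − V_S = 2.55 − 0.539 = 2.01 V; V_DS = V_D − V_S = 4.31 − 0.539 = 3.77 V.
k_n = μ_nC_ox · (W/L) = 6 mA/V².
V_ov = V_GS − V_t = 2.01 − 0.465 = 1.55 V.
Since V_DS = 3.77 V ≥ V_ov = 1.55 V, the device is in saturation.
I_D = ½ k_n V_ov² (1 + λ V_DS) = 0.5 × 6 × 1.55² × (1 + 0.076 × 3.77) = 9.23 mA.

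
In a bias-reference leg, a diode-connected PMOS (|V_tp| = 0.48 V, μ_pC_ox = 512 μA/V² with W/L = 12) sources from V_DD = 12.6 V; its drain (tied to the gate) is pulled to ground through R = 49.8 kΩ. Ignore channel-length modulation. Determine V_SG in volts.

With gate tied to drain, V_SG = V_SD ≥ V_SG − |V_tp|, so the device is in saturation.
k_p = μ_pC_ox · (W/L) = 6.144 mA/V².
KCL at the drain: ½ k_p (V_SG − |V_tp|)² = (V_DD − V_SG)/R.
Let x = V_SG − 0.48. Then 153 x² + x − 12.12 = 0, giving x = 0.278 V (positive root), so V_SG = 0.758 V.
I_D = (V_DD − V_SG)/R = (12.6 − 0.758) / 49.8 = 0.238 mA.

V_SG = 0.758 V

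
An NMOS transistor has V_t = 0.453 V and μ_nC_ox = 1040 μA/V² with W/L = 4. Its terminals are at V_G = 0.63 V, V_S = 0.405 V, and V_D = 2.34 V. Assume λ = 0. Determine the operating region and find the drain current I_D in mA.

V_GS = V_G − V_S = 0.63 − 0.405 = 0.225 V; V_DS = V_D − V_S = 2.34 − 0.405 = 1.93 V.
V_GS = 0.225 V < V_t = 0.453 V, so the transistor is in cutoff.

Cutoff; I_D = 0 mA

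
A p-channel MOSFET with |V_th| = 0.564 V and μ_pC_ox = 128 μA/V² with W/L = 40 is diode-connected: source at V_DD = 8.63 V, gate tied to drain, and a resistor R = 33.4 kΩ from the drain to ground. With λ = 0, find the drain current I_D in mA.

I_D = 0.232 mA

With gate tied to drain, V_SG = V_SD ≥ V_SG − |V_th|, so the device is in saturation.
k_p = μ_pC_ox · (W/L) = 5.12 mA/V².
KCL at the drain: ½ k_p (V_SG − |V_th|)² = (V_DD − V_SG)/R.
Let x = V_SG − 0.564. Then 85.5 x² + x − 8.066 = 0, giving x = 0.301 V (positive root), so V_SG = 0.865 V.
I_D = (V_DD − V_SG)/R = (8.63 − 0.865) / 33.4 = 0.232 mA.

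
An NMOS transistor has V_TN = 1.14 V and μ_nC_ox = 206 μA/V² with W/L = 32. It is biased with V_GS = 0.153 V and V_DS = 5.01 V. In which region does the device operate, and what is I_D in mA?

Cutoff; I_D = 0 mA

V_GS = 0.153 V < V_TN = 1.14 V, so the transistor is in cutoff.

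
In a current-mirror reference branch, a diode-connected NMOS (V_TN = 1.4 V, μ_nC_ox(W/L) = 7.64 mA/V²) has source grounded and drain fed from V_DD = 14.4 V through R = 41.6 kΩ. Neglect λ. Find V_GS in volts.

With gate tied to drain, V_GS = V_DS ≥ V_GS − V_TN, so the device is in saturation.
KCL at the drain: ½ k_n (V_GS − V_TN)² = (V_DD − V_GS)/R.
Let x = V_GS − 1.4. Then 159 x² + x − 13 = 0, giving x = 0.283 V (positive root), so V_GS = 1.68 V.
I_D = (V_DD − V_GS)/R = (14.4 − 1.68) / 41.6 = 0.306 mA.

V_GS = 1.68 V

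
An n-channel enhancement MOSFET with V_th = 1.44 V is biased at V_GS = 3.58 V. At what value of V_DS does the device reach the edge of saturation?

The boundary between triode and saturation is V_DS = V_GS − V_th = V_ov.
V_ov = 3.58 − 1.44 = 2.14 V.

V_DS,sat = 2.14 V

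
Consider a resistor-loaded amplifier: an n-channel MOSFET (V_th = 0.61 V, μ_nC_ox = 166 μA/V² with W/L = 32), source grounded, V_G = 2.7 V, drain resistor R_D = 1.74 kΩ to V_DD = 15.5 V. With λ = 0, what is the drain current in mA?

I_D = 8.34 mA

V_GS = V_G = 2.7 V, so V_ov = 2.7 − 0.61 = 2.09 V.
k_n = μ_nC_ox · (W/L) = 5.312 mA/V².
Assume saturation: I_D = ½ k_n V_ov² = 0.5 × 5.312 × 2.09² = 11.6 mA, giving V_DS = V_DD − I_D R_D = 15.5 − 11.6 × 1.74 = -4.69 V.
But -4.69 V < V_ov = 2.09 V, so the device is actually in triode.
In triode I_D = k_n[V_ov V_DS − ½ V_DS²] and I_D = (V_DD − V_DS)/R_D. Equating: 4.62 V_DS² − 20.32 V_DS + 15.5 = 0, giving V_DS = 0.982 V (the root below V_ov).
I_D = (15.5 − 0.982) / 1.74 = 8.34 mA.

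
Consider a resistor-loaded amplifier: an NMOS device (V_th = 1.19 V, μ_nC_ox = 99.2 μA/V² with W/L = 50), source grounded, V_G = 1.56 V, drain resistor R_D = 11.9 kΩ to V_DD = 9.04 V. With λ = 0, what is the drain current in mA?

I_D = 0.340 mA

V_GS = V_G = 1.56 V, so V_ov = 1.56 − 1.19 = 0.37 V.
k_n = μ_nC_ox · (W/L) = 4.96 mA/V².
Assume saturation: I_D = ½ k_n V_ov² = 0.5 × 4.96 × 0.37² = 0.34 mA, giving V_DS = V_DD − I_D R_D = 9.04 − 0.34 × 11.9 = 5 V.
V_DS = 5 V ≥ V_ov = 0.37 V, confirming saturation.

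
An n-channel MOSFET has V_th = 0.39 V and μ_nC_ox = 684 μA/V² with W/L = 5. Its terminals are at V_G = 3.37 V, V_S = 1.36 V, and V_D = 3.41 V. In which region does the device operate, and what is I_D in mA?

V_GS = V_G − V_S = 3.37 − 1.36 = 2.01 V; V_DS = V_D − V_S = 3.41 − 1.36 = 2.05 V.
k_n = μ_nC_ox · (W/L) = 3.42 mA/V².
V_ov = V_GS − V_th = 2.01 − 0.39 = 1.62 V.
Since V_DS = 2.05 V ≥ V_ov = 1.62 V, the device is in saturation.
I_D = ½ k_n V_ov² = 0.5 × 3.42 × 1.62² = 4.49 mA.

Saturation; I_D = 4.49 mA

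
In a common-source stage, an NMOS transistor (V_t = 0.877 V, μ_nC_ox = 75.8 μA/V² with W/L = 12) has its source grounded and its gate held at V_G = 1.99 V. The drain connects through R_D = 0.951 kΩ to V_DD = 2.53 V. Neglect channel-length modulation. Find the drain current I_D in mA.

V_GS = V_G = 1.99 V, so V_ov = 1.99 − 0.877 = 1.11 V.
k_n = μ_nC_ox · (W/L) = 0.9096 mA/V².
Assume saturation: I_D = ½ k_n V_ov² = 0.5 × 0.9096 × 1.11² = 0.563 mA, giving V_DS = V_DD − I_D R_D = 2.53 − 0.563 × 0.951 = 1.99 V.
V_DS = 1.99 V ≥ V_ov = 1.11 V, confirming saturation.

I_D = 0.563 mA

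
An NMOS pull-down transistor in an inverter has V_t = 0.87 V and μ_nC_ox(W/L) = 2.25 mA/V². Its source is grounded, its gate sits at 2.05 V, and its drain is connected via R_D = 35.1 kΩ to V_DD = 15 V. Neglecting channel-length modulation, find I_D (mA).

V_GS = V_G = 2.05 V, so V_ov = 2.05 − 0.87 = 1.18 V.
Assume saturation: I_D = ½ k_n V_ov² = 0.5 × 2.25 × 1.18² = 1.57 mA, giving V_DS = V_DD − I_D R_D = 15 − 1.57 × 35.1 = -40 V.
But -40 V < V_ov = 1.18 V, so the device is actually in triode.
In triode I_D = k_n[V_ov V_DS − ½ V_DS²] and I_D = (V_DD − V_DS)/R_D. Equating: 39.5 V_DS² − 94.19 V_DS + 15 = 0, giving V_DS = 0.172 V (the root below V_ov).
I_D = (15 − 0.172) / 35.1 = 0.422 mA.

I_D = 0.422 mA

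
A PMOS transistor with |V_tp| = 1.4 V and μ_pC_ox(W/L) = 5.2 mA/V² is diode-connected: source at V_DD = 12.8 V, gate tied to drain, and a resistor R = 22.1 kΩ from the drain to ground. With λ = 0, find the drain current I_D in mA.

With gate tied to drain, V_SG = V_SD ≥ V_SG − |V_tp|, so the device is in saturation.
KCL at the drain: ½ k_p (V_SG − |V_tp|)² = (V_DD − V_SG)/R.
Let x = V_SG − 1.4. Then 57.5 x² + x − 11.4 = 0, giving x = 0.437 V (positive root), so V_SG = 1.84 V.
I_D = (V_DD − V_SG)/R = (12.8 − 1.84) / 22.1 = 0.496 mA.

I_D = 0.496 mA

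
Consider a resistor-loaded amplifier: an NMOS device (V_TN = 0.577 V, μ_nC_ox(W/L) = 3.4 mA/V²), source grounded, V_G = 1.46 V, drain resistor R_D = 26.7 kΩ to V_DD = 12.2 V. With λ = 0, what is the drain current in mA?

I_D = 0.451 mA

V_GS = V_G = 1.46 V, so V_ov = 1.46 − 0.577 = 0.883 V.
Assume saturation: I_D = ½ k_n V_ov² = 0.5 × 3.4 × 0.883² = 1.33 mA, giving V_DS = V_DD − I_D R_D = 12.2 − 1.33 × 26.7 = -23.2 V.
But -23.2 V < V_ov = 0.883 V, so the device is actually in triode.
In triode I_D = k_n[V_ov V_DS − ½ V_DS²] and I_D = (V_DD − V_DS)/R_D. Equating: 45.4 V_DS² − 81.16 V_DS + 12.2 = 0, giving V_DS = 0.166 V (the root below V_ov).
I_D = (12.2 − 0.166) / 26.7 = 0.451 mA.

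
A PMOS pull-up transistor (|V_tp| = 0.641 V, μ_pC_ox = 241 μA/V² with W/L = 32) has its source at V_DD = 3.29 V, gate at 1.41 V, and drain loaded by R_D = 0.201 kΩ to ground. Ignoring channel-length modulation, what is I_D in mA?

V_SG = V_DD − V_G = 3.29 − 1.41 = 1.88 V, so V_ov = 1.88 − 0.641 = 1.24 V.
k_p = μ_pC_ox · (W/L) = 7.712 mA/V².
Assume saturation: I_D = ½ k_p V_ov² = 0.5 × 7.712 × 1.24² = 5.92 mA, giving V_SD = V_DD − I_D R_D = 3.29 − 5.92 × 0.201 = 2.1 V.
V_SD = 2.1 V ≥ V_ov = 1.24 V, confirming saturation.

I_D = 5.92 mA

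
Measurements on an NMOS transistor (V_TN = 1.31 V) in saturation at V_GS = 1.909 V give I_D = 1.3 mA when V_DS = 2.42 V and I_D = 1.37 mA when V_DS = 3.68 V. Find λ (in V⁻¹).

With V_GS fixed, I_D ∝ (1 + λ V_DS) in saturation, so I_D2/I_D1 = (1 + λ V_DS2)/(1 + λ V_DS1).
1.37/1.3 = 1.054 = (1 + 3.68 λ)/(1 + 2.42 λ).
Solving: λ (I_D1 V_DS2 − I_D2 V_DS1) = I_D2 − I_D1, so λ = (1.37 − 1.3) / (1.3 × 3.68 − 1.37 × 2.42) = 0.07 / 1.47 = 0.0477 V⁻¹.

λ = 0.0477 V⁻¹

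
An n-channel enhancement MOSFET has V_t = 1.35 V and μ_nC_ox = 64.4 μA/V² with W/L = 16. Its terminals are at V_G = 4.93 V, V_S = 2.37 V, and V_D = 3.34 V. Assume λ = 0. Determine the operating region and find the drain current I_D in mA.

V_GS = V_G − V_S = 4.93 − 2.37 = 2.56 V; V_DS = V_D − V_S = 3.34 − 2.37 = 0.97 V.
k_n = μ_nC_ox · (W/L) = 1.03 mA/V².
V_ov = V_GS − V_t = 2.56 − 1.35 = 1.21 V.
Since V_DS = 0.97 V < V_ov = 1.21 V, the device is in the triode region.
I_D = k_n [V_ov · V_DS − ½ V_DS²] = 1.03 × [1.21 × 0.97 − 0.5 × 0.97²] = 0.725 mA.

Triode; I_D = 0.725 mA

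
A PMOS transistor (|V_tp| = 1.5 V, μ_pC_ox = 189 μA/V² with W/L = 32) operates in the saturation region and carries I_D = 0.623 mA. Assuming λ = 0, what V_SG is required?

V_SG = 1.95 V

k_p = μ_pC_ox · (W/L) = 6.048 mA/V².
In saturation I_D = ½ k_p (V_SG − |V_tp|)², so V_SG − |V_tp| = √(2 I_D / k_p) = √(2 × 0.623 / 6.048) = 0.454 V.
V_SG = 1.5 + 0.454 = 1.95 V.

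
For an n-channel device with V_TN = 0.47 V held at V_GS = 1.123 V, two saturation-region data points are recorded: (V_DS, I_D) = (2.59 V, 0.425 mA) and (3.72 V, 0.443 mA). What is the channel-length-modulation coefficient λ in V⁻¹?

λ = 0.0415 V⁻¹

With V_GS fixed, I_D ∝ (1 + λ V_DS) in saturation, so I_D2/I_D1 = (1 + λ V_DS2)/(1 + λ V_DS1).
0.443/0.425 = 1.042 = (1 + 3.72 λ)/(1 + 2.59 λ).
Solving: λ (I_D1 V_DS2 − I_D2 V_DS1) = I_D2 − I_D1, so λ = (0.443 − 0.425) / (0.425 × 3.72 − 0.443 × 2.59) = 0.018 / 0.434 = 0.0415 V⁻¹.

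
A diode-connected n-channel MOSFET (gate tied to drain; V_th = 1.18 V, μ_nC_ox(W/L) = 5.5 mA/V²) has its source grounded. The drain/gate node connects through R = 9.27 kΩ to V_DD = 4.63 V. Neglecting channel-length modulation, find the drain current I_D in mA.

I_D = 0.335 mA

With gate tied to drain, V_GS = V_DS ≥ V_GS − V_th, so the device is in saturation.
KCL at the drain: ½ k_n (V_GS − V_th)² = (V_DD − V_GS)/R.
Let x = V_GS − 1.18. Then 25.5 x² + x − 3.45 = 0, giving x = 0.349 V (positive root), so V_GS = 1.53 V.
I_D = (V_DD − V_GS)/R = (4.63 − 1.53) / 9.27 = 0.335 mA.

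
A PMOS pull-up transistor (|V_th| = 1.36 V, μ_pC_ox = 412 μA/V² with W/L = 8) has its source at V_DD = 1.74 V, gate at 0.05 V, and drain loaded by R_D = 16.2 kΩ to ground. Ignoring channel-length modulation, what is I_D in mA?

V_SG = V_DD − V_G = 1.74 − 0.05 = 1.69 V, so V_ov = 1.69 − 1.36 = 0.33 V.
k_p = μ_pC_ox · (W/L) = 3.296 mA/V².
Assume saturation: I_D = ½ k_p V_ov² = 0.5 × 3.296 × 0.33² = 0.179 mA, giving V_SD = V_DD − I_D R_D = 1.74 − 0.179 × 16.2 = -1.17 V.
But -1.17 V < V_ov = 0.33 V, so the device is actually in triode.
In triode I_D = k_p[V_ov V_SD − ½ V_SD²] and I_D = (V_DD − V_SD)/R_D. Equating: 26.7 V_SD² − 18.62 V_SD + 1.74 = 0, giving V_SD = 0.111 V (the root below V_ov).
I_D = (1.74 − 0.111) / 16.2 = 0.101 mA.

I_D = 0.101 mA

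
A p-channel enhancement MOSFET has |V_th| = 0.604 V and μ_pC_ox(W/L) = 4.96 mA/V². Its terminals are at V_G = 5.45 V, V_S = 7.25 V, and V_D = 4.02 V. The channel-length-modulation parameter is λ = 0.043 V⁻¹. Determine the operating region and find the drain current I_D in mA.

V_SG = V_S − V_G = 7.25 − 5.45 = 1.8 V; V_SD = V_S − V_D = 7.25 − 4.02 = 3.23 V.
V_ov = V_SG − |V_th| = 1.8 − 0.604 = 1.2 V.
Since V_SD = 3.23 V ≥ V_ov = 1.2 V, the device is in saturation.
I_D = ½ k_p V_ov² (1 + λ V_SD) = 0.5 × 4.96 × 1.2² × (1 + 0.043 × 3.23) = 4.04 mA.

Saturation; I_D = 4.04 mA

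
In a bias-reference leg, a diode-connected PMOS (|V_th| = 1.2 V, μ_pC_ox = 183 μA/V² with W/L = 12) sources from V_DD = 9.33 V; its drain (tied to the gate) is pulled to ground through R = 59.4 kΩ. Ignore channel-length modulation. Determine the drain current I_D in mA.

I_D = 0.131 mA

With gate tied to drain, V_SG = V_SD ≥ V_SG − |V_th|, so the device is in saturation.
k_p = μ_pC_ox · (W/L) = 2.196 mA/V².
KCL at the drain: ½ k_p (V_SG − |V_th|)² = (V_DD − V_SG)/R.
Let x = V_SG − 1.2. Then 65.2 x² + x − 8.13 = 0, giving x = 0.345 V (positive root), so V_SG = 1.55 V.
I_D = (V_DD − V_SG)/R = (9.33 − 1.55) / 59.4 = 0.131 mA.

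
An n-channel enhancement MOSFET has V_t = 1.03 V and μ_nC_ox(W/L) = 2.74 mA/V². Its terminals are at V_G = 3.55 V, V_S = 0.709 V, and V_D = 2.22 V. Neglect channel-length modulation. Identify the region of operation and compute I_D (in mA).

Triode; I_D = 4.37 mA

V_GS = V_G − V_S = 3.55 − 0.709 = 2.84 V; V_DS = V_D − V_S = 2.22 − 0.709 = 1.51 V.
V_ov = V_GS − V_t = 2.84 − 1.03 = 1.81 V.
Since V_DS = 1.51 V < V_ov = 1.81 V, the device is in the triode region.
I_D = k_n [V_ov · V_DS − ½ V_DS²] = 2.74 × [1.81 × 1.51 − 0.5 × 1.51²] = 4.37 mA.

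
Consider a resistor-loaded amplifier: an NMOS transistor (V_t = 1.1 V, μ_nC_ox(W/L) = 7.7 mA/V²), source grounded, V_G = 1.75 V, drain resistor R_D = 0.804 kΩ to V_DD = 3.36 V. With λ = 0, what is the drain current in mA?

I_D = 1.63 mA

V_GS = V_G = 1.75 V, so V_ov = 1.75 − 1.1 = 0.65 V.
Assume saturation: I_D = ½ k_n V_ov² = 0.5 × 7.7 × 0.65² = 1.63 mA, giving V_DS = V_DD − I_D R_D = 3.36 − 1.63 × 0.804 = 2.05 V.
V_DS = 2.05 V ≥ V_ov = 0.65 V, confirming saturation.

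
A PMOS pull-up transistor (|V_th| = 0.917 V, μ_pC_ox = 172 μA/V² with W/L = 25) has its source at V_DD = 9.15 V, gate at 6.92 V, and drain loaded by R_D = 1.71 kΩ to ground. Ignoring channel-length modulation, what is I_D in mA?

V_SG = V_DD − V_G = 9.15 − 6.92 = 2.23 V, so V_ov = 2.23 − 0.917 = 1.31 V.
k_p = μ_pC_ox · (W/L) = 4.3 mA/V².
Assume saturation: I_D = ½ k_p V_ov² = 0.5 × 4.3 × 1.31² = 3.71 mA, giving V_SD = V_DD − I_D R_D = 9.15 − 3.71 × 1.71 = 2.81 V.
V_SD = 2.81 V ≥ V_ov = 1.31 V, confirming saturation.

I_D = 3.71 mA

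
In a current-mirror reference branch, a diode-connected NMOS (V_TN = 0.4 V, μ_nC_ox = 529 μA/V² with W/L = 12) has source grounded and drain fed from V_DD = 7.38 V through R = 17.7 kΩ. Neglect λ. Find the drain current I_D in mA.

With gate tied to drain, V_GS = V_DS ≥ V_GS − V_TN, so the device is in saturation.
k_n = μ_nC_ox · (W/L) = 6.348 mA/V².
KCL at the drain: ½ k_n (V_GS − V_TN)² = (V_DD − V_GS)/R.
Let x = V_GS − 0.4. Then 56.2 x² + x − 6.98 = 0, giving x = 0.344 V (positive root), so V_GS = 0.744 V.
I_D = (V_DD − V_GS)/R = (7.38 − 0.744) / 17.7 = 0.375 mA.

I_D = 0.375 mA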